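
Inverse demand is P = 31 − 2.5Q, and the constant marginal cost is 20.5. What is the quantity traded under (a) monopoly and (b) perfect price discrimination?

Monopoly: Q = 2.1; Perfect PD: Q = 4.2

The monopolist equates marginal revenue to marginal cost: 31 − 5Q = 20.5, so Q = 2.1. From demand, P = 25.75.
With perfect price discrimination, output is the efficient level Q = 4.2 (where demand meets MC), but every buyer pays their willingness to pay: CS = 0 and PS = total surplus.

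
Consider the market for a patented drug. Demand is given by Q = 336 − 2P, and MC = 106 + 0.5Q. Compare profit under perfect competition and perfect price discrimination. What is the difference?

Inverting demand: P = 168 − 0.5Q.
Under competition P = MC: 168 − 0.5Q = 106 + 0.5Q ⇒ Q = 62, P = 137.
Profit = 137·62 − (106·62 + ½·0.5·62²) = 961.
With perfect price discrimination, output is the efficient level Q = 62 (where demand meets MC), but every buyer pays their willingness to pay: CS = 0 and PS = total surplus.
PS equals the full surplus area, 1922. Profit = 1922 = 1922.
Change in profit: 1922 − 961 = 961.

π rises by 961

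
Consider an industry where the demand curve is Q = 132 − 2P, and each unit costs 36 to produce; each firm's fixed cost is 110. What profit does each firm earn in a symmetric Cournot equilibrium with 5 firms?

Inverting demand: P = 66 − 0.5Q.
Cournot with 5 identical firms: the symmetric best-response condition is 66 − 3q = 36. Each firm produces q = 10, total output Q = 50, price P = 41.
Each firm's profit = (41 − 36)·10 − 110 = −60.

π_i = −60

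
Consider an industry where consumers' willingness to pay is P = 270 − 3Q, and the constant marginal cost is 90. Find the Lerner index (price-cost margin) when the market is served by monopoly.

A monopolist chooses Q where MR = MC. MR = 270 − 6Q; setting this equal to 90 gives Q = 30 and P = 180.
Lerner index = (P − MC)/P = (180 − 90)/180 = 0.5.

Lerner index = 0.5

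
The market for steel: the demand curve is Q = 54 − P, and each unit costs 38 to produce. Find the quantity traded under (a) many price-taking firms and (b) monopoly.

Inverting demand: P = 54 − Q.
Under competition P = MC = 38, so Q = (54 − 38)/1 = 16.
Monopoly sets MR = MC: 54 − 2Q = 38 ⇒ Q = 8, P = 54 − 8 = 46.

Competition: Q = 16; Monopoly: Q = 8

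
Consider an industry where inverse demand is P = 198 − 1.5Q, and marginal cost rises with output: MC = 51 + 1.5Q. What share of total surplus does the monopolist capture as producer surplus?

PS/TS = 0.75

The monopolist equates marginal revenue to marginal cost: 198 − 3Q = 51 + 1.5Q, so Q = 98/3. From demand, P = 149.
CS = ½·(198 − 149)·98/3 = 2401/3.
PS = P·Q − VC(Q) = 149·98/3 − (51·98/3 + ½·1.5·(98/3)²) = 2401.
Share captured = PS/TS = 2401/(9604/3) = 0.75.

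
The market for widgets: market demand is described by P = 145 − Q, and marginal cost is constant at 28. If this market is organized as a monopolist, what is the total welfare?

TS = 5133.375

Monopoly sets MR = MC: 145 − 2Q = 28 ⇒ Q = 58.5, P = 145 − 58.5 = 86.5.
CS = ½·(145 − 86.5)·58.5 = 1711.125; PS = (86.5 − 28)·58.5 = 3422.25; TS = 5133.375.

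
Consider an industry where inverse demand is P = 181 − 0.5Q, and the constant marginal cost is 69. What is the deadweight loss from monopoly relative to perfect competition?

Perfect competition: P = MC = 69, so 181 − 0.5Q = 69 and Q = 224.
Monopoly sets MR = MC: 181 − Q = 69 ⇒ Q = 112, P = 181 − 0.5·112 = 125.
DWL is the triangle between Q = 112 and Q = 224: ½·(224 − 112)·(125 − 69) = 3136.

DWL = 3136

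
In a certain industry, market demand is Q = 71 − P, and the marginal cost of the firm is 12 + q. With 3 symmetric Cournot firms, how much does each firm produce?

Inverting demand: P = 71 − Q.
In a 3-firm Cournot equilibrium, symmetry and the first-order condition give q = (71 − 12)/(5) = 11.8. So Q = 35.4 and P = 35.6.

q_i = 11.8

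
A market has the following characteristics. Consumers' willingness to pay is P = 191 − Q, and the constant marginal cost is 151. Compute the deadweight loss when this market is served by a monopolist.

DWL = 200

Under competition P = MC = 151, so Q = (191 − 151)/1 = 40.
Monopoly sets MR = MC: 191 − 2Q = 151 ⇒ Q = 20, P = 191 − 20 = 171.
DWL is the triangle between Q = 20 and Q = 40: ½·(40 − 20)·(171 − 151) = 200.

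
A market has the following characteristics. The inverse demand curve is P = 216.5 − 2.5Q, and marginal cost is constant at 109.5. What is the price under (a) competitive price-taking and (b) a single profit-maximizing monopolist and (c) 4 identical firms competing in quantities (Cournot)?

Competition: P = 109.5; Monopoly: P = 163; Cournot: P = 130.9

Under competition P = MC = 109.5, so Q = (216.5 − 109.5)/2.5 = 42.8.
A monopolist chooses Q where MR = MC. MR = 216.5 − 5Q; setting this equal to 109.5 gives Q = 21.4 and P = 163.
Cournot with 4 identical firms: the symmetric best-response condition is 216.5 − 12.5q = 109.5. Each firm produces q = 8.56, total output Q = 34.24, price P = 130.9.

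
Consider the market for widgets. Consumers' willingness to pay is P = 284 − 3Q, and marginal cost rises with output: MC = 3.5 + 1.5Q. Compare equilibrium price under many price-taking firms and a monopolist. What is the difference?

P rises by 74.8

Under competition P = MC: 284 − 3Q = 3.5 + 1.5Q ⇒ Q = 187/3, P = 97.
The monopolist equates marginal revenue to marginal cost: 284 − 6Q = 3.5 + 1.5Q, so Q = 37.4. From demand, P = 171.8.
Change in equilibrium price: 171.8 − 97 = 74.8.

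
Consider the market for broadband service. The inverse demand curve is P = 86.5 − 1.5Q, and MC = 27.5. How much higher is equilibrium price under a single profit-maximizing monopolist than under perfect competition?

P rises by 29.5

Under competition P = MC = 27.5, so Q = (86.5 − 27.5)/1.5 = 118/3.
Monopoly sets MR = MC: 86.5 − 3Q = 27.5 ⇒ Q = 59/3, P = 86.5 − 1.5·59/3 = 57.
Change in equilibrium price: 57 − 27.5 = 29.5.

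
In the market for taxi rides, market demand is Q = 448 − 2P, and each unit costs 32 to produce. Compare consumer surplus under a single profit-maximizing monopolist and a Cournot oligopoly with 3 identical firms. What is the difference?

CS rises by 11520

Inverting demand: P = 224 − 0.5Q.
Monopoly sets MR = MC: 224 − Q = 32 ⇒ Q = 192, P = 224 − 0.5·192 = 128.
CS = ½·(224 − 128)·192 = 9216.
Cournot with 3 identical firms: the symmetric best-response condition is 224 − 2q = 32. Each firm produces q = 96, total output Q = 288, price P = 80.
CS = ½·(224 − 80)·288 = 20736.
Change in consumer surplus: 20736 − 9216 = 11520.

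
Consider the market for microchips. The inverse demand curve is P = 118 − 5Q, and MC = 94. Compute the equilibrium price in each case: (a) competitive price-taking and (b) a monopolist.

Competition: P = 94; Monopoly: P = 106

Competitive firms price at marginal cost: P = 94, giving Q = 4.8.
The monopolist equates marginal revenue to marginal cost: 118 − 10Q = 94, so Q = 2.4. From demand, P = 106.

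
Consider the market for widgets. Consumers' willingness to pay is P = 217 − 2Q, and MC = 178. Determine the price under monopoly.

A monopolist chooses Q where MR = MC. MR = 217 − 4Q; setting this equal to 178 gives Q = 9.75 and P = 197.5.

P = 197.5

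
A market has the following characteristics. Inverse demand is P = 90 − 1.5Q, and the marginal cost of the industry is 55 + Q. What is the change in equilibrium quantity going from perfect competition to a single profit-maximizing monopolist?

Equilibrium quantity falls by 5.25

Competitive equilibrium sets price equal to marginal cost: 90 − 1.5Q = 55 + Q, so Q = 14 and P = 69.
A monopolist chooses Q where MR = MC. MR = 90 − 3Q; setting this equal to 55 + Q gives Q = 8.75 and P = 76.875.
Change in equilibrium quantity: 8.75 − 14 = −5.25.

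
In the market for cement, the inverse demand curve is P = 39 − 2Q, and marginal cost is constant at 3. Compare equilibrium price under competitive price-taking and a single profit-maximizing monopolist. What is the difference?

Equilibrium price rises by 18

Perfect competition: P = MC = 3, so 39 − 2Q = 3 and Q = 18.
A monopolist chooses Q where MR = MC. MR = 39 − 4Q; setting this equal to 3 gives Q = 9 and P = 21.
Change in equilibrium price: 21 − 3 = 18.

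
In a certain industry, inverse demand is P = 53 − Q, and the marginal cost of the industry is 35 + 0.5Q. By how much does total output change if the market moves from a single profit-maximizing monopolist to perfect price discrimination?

Monopoly sets MR = MC: 53 − 2Q = 35 + 0.5Q ⇒ Q = 7.2, P = 53 − 7.2 = 45.8.
With perfect price discrimination, output is the efficient level Q = 12 (where demand meets MC), but every buyer pays their willingness to pay: CS = 0 and PS = total surplus.
Change in total output: 12 − 7.2 = 4.8.

Total output rises by 4.8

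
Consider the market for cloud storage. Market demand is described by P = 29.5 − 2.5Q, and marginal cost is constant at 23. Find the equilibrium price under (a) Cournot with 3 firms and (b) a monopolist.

Cournot: P = 24.625; Monopoly: P = 26.25

In a 3-firm Cournot equilibrium, symmetry and the first-order condition give q = (29.5 − 23)/(10) = 0.65. So Q = 1.95 and P = 24.625.
The monopolist equates marginal revenue to marginal cost: 29.5 − 5Q = 23, so Q = 1.3. From demand, P = 26.25.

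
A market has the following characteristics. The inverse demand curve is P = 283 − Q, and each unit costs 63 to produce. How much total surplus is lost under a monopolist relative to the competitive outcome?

Competitive firms price at marginal cost: P = 63, giving Q = 220.
Monopoly sets MR = MC: 283 − 2Q = 63 ⇒ Q = 110, P = 283 − 110 = 173.
DWL is the triangle between Q = 110 and Q = 220: ½·(220 − 110)·(173 − 63) = 6050.

DWL = 6050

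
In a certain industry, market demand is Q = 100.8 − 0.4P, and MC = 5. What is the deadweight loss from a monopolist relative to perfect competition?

Inverting demand: P = 252 − 2.5Q.
Competitive firms price at marginal cost: P = 5, giving Q = 98.8.
A monopolist chooses Q where MR = MC. MR = 252 − 5Q; setting this equal to 5 gives Q = 49.4 and P = 128.5.
DWL is the triangle between Q = 49.4 and Q = 98.8: ½·(98.8 − 49.4)·(128.5 − 5) = 3050.45.

DWL = 3050.45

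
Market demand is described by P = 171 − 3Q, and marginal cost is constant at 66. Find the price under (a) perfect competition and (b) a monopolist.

Under competition P = MC = 66, so Q = (171 − 66)/3 = 35.
Monopoly sets MR = MC: 171 − 6Q = 66 ⇒ Q = 17.5, P = 171 − 3·17.5 = 118.5.

Competition: P = 66; Monopoly: P = 118.5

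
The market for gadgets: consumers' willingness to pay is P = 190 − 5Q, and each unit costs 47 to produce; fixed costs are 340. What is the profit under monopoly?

Profit = 682.45

A monopolist chooses Q where MR = MC. MR = 190 − 10Q; setting this equal to 47 gives Q = 14.3 and P = 118.5.
Profit = (118.5 − 47)·14.3 − 340 = 682.45.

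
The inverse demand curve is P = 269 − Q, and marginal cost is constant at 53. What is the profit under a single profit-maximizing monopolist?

Profit = 11664

A monopolist chooses Q where MR = MC. MR = 269 − 2Q; setting this equal to 53 gives Q = 108 and P = 161.
Profit = (161 − 53)·108 = 11664.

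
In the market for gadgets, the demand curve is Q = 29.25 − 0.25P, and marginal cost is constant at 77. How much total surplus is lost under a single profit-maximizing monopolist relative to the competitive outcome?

Inverting demand: P = 117 − 4Q.
Competitive firms price at marginal cost: P = 77, giving Q = 10.
The monopolist equates marginal revenue to marginal cost: 117 − 8Q = 77, so Q = 5. From demand, P = 97.
DWL is the triangle between Q = 5 and Q = 10: ½·(10 − 5)·(97 − 77) = 50.

DWL = 50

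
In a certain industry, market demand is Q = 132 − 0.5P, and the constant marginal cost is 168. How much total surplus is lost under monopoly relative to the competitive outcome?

Inverting demand: P = 264 − 2Q.
Competitive firms price at marginal cost: P = 168, giving Q = 48.
Monopoly sets MR = MC: 264 − 4Q = 168 ⇒ Q = 24, P = 264 − 2·24 = 216.
DWL is the triangle between Q = 24 and Q = 48: ½·(48 − 24)·(216 − 168) = 576.

DWL = 576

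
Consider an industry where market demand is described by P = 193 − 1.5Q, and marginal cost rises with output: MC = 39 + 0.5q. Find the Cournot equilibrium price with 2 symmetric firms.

P = 100.6

Cournot with 2 identical firms: the symmetric best-response condition is 193 − 4.5q = 39 + 0.5q. Each firm produces q = 30.8, total output Q = 61.6, price P = 100.6.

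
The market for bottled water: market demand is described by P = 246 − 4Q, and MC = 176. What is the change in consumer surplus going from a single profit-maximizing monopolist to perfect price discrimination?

CS falls by 153.125

Monopoly sets MR = MC: 246 − 8Q = 176 ⇒ Q = 8.75, P = 246 − 4·8.75 = 211.
CS = ½·(246 − 211)·8.75 = 153.125.
Under first-degree price discrimination the firm charges each unit its demand price and produces up to where P = MC, i.e. Q = 17.5. Consumer surplus is zero; producer surplus equals total surplus.
CS = 0.
Change in consumer surplus: 0 − 153.125 = −153.125.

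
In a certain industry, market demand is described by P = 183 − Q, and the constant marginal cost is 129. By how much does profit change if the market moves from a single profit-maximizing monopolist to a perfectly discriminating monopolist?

A monopolist chooses Q where MR = MC. MR = 183 − 2Q; setting this equal to 129 gives Q = 27 and P = 156.
Profit = (156 − 129)·27 = 729.
Under first-degree price discrimination the firm charges each unit its demand price and produces up to where P = MC, i.e. Q = 54. Consumer surplus is zero; producer surplus equals total surplus.
PS equals the full surplus area, 1458. Profit = 1458 = 1458.
Change in profit: 1458 − 729 = 729.

π rises by 729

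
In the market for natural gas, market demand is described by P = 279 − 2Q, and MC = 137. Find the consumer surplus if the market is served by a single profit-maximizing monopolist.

Monopoly sets MR = MC: 279 − 4Q = 137 ⇒ Q = 35.5, P = 279 − 2·35.5 = 208.
CS = ½·(279 − 208)·35.5 = 1260.25.

CS = 1260.25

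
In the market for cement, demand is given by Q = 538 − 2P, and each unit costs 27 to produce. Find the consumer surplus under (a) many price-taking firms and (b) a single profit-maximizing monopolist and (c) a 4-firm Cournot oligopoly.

Competition: CS = 58564; Monopoly: CS = 14641; Cournot: CS = 37480.96

Inverting demand: P = 269 − 0.5Q.
Perfect competition: P = MC = 27, so 269 − 0.5Q = 27 and Q = 484.
CS = ½·(269 − 27)·484 = 58564.
The monopolist equates marginal revenue to marginal cost: 269 − Q = 27, so Q = 242. From demand, P = 148.
CS = ½·(269 − 148)·242 = 14641.
With 4 symmetric Cournot firms, each firm's FOC gives 269 − 2.5q = 27, so q = 96.8, Q = 4·96.8 = 387.2, and P = 75.4.
CS = ½·(269 − 75.4)·387.2 = 37480.96.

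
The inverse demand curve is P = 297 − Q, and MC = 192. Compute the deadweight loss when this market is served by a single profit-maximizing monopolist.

Perfect competition: P = MC = 192, so 297 − Q = 192 and Q = 105.
A monopolist chooses Q where MR = MC. MR = 297 − 2Q; setting this equal to 192 gives Q = 52.5 and P = 244.5.
DWL is the triangle between Q = 52.5 and Q = 105: ½·(105 − 52.5)·(244.5 − 192) = 1378.125.

DWL = 1378.125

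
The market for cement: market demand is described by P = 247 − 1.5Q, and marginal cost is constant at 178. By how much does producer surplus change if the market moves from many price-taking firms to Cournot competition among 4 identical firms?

PS rises by 507.84

Competitive firms price at marginal cost: P = 178, giving Q = 46.
PS = (178 − 178)·46 = 0.
In a 4-firm Cournot equilibrium, symmetry and the first-order condition give q = (247 − 178)/(7.5) = 9.2. So Q = 36.8 and P = 191.8.
PS = (191.8 − 178)·36.8 = 507.84.
Change in producer surplus: 507.84 − 0 = 507.84.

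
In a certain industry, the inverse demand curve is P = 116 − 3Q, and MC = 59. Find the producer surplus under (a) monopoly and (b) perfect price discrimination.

Monopoly: PS = 270.75; Perfect PD: PS = 541.5

A monopolist chooses Q where MR = MC. MR = 116 − 6Q; setting this equal to 59 gives Q = 9.5 and P = 87.5.
PS = (87.5 − 59)·9.5 = 270.75.
With perfect price discrimination, output is the efficient level Q = 19 (where demand meets MC), but every buyer pays their willingness to pay: CS = 0 and PS = total surplus.
PS = ½·(116 − 59)·19 = 541.5.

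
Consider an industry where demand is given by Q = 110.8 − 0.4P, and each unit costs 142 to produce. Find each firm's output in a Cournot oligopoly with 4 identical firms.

Inverting demand: P = 277 − 2.5Q.
With 4 symmetric Cournot firms, each firm's FOC gives 277 − 12.5q = 142, so q = 10.8, Q = 4·10.8 = 43.2, and P = 169.

q_i = 10.8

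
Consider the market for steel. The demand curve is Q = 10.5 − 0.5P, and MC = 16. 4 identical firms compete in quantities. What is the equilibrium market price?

P = 17

Inverting demand: P = 21 − 2Q.
With 4 symmetric Cournot firms, each firm's FOC gives 21 − 10q = 16, so q = 0.5, Q = 4·0.5 = 2, and P = 17.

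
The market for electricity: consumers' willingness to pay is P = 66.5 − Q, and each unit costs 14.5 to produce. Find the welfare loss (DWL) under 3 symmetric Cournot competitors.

DWL = 84.5

Perfect competition: P = MC = 14.5, so 66.5 − Q = 14.5 and Q = 52.
Cournot with 3 identical firms: the symmetric best-response condition is 66.5 − 4q = 14.5. Each firm produces q = 13, total output Q = 39, price P = 27.5.
DWL is the triangle between Q = 39 and Q = 52: ½·(52 − 39)·(27.5 − 14.5) = 84.5.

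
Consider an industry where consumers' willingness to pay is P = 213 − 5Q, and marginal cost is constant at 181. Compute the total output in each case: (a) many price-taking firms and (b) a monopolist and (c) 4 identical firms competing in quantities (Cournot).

Under competition P = MC = 181, so Q = (213 − 181)/5 = 6.4.
The monopolist equates marginal revenue to marginal cost: 213 − 10Q = 181, so Q = 3.2. From demand, P = 197.
In a 4-firm Cournot equilibrium, symmetry and the first-order condition give q = (213 − 181)/(25) = 1.28. So Q = 5.12 and P = 187.4.

Competition: Q = 6.4; Monopoly: Q = 3.2; Cournot: Q = 5.12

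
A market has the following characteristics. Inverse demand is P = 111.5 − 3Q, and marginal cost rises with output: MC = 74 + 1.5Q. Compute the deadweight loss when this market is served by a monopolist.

Under competition P = MC: 111.5 − 3Q = 74 + 1.5Q ⇒ Q = 25/3, P = 86.5.
A monopolist chooses Q where MR = MC. MR = 111.5 − 6Q; setting this equal to 74 + 1.5Q gives Q = 5 and P = 96.5.
CS = ½·(111.5 − 86.5)·25/3 = 625/6; PS = (86.5·25/3 − 74·25/3 − ½·1.5·(25/3)²) = 625/12; TS = 156.25.
CS = ½·(111.5 − 96.5)·5 = 37.5; PS = (96.5·5 − 74·5 − ½·1.5·5²) = 93.75; TS = 131.25.
DWL = 156.25 − 131.25 = 25.

DWL = 25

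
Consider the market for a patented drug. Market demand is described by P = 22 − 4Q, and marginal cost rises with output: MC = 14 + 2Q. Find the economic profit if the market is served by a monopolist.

A monopolist chooses Q where MR = MC. MR = 22 − 8Q; setting this equal to 14 + 2Q gives Q = 0.8 and P = 18.8.
Profit = 18.8·0.8 − (14·0.8 + ½·2·0.8²) = 3.2.

Profit = 3.2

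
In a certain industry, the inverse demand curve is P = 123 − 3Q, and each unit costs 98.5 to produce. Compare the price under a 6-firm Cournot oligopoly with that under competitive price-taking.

Cournot: P = 102; Competition: P = 98.5

Cournot with 6 identical firms: the symmetric best-response condition is 123 − 21q = 98.5. Each firm produces q = 7/6, total output Q = 7, price P = 102.
Under competition P = MC = 98.5, so Q = (123 − 98.5)/3 = 49/6.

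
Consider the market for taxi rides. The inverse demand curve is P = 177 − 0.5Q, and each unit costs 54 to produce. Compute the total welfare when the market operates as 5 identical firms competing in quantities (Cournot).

In a 5-firm Cournot equilibrium, symmetry and the first-order condition give q = (177 − 54)/(3) = 41. So Q = 205 and P = 74.5.
CS = ½·(177 − 74.5)·205 = 10506.25; PS = (74.5 − 54)·205 = 4202.5; TS = 14708.75.

TS = 14708.75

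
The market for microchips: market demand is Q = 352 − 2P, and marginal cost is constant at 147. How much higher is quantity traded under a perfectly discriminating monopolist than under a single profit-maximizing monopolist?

Inverting demand: P = 176 − 0.5Q.
Monopoly sets MR = MC: 176 − Q = 147 ⇒ Q = 29, P = 176 − 0.5·29 = 161.5.
A perfectly discriminating monopolist sells every unit with P(Q) ≥ MC(Q), so output equals the competitive quantity Q = 58. Each buyer pays their reservation price, so CS = 0 and the firm captures all surplus.
Change in quantity traded: 58 − 29 = 29.

Quantity traded rises by 29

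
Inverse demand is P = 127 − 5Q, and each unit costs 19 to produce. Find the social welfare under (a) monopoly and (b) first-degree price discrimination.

Monopoly: TS = 874.8; Perfect PD: TS = 1166.4

Monopoly sets MR = MC: 127 − 10Q = 19 ⇒ Q = 10.8, P = 127 − 5·10.8 = 73.
CS = ½·(127 − 73)·10.8 = 291.6; PS = (73 − 19)·10.8 = 583.2; TS = 874.8.
With perfect price discrimination, output is the efficient level Q = 21.6 (where demand meets MC), but every buyer pays their willingness to pay: CS = 0 and PS = total surplus.
TS = 1166.4 (equal to competitive TS).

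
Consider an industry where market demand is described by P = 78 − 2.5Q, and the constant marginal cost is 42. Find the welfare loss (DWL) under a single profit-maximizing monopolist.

Perfect competition: P = MC = 42, so 78 − 2.5Q = 42 and Q = 14.4.
The monopolist equates marginal revenue to marginal cost: 78 − 5Q = 42, so Q = 7.2. From demand, P = 60.
DWL is the triangle between Q = 7.2 and Q = 14.4: ½·(14.4 − 7.2)·(60 − 42) = 64.8.

DWL = 64.8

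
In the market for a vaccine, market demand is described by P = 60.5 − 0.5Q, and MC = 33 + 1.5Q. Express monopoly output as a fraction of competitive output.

Q_m/Q_c = 0.8

Monopoly sets MR = MC: 60.5 − Q = 33 + 1.5Q ⇒ Q = 11, P = 60.5 − 0.5·11 = 55.
Competitive equilibrium sets price equal to marginal cost: 60.5 − 0.5Q = 33 + 1.5Q, so Q = 13.75 and P = 53.625.
Ratio Q_m/Q_c = 11/13.75 = 0.8.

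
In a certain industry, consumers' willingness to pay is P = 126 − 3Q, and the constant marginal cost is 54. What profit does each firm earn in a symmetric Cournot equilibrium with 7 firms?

In a 7-firm Cournot equilibrium, symmetry and the first-order condition give q = (126 − 54)/(24) = 3. So Q = 21 and P = 63.
Each firm's profit = (63 − 54)·3 = 27.

π_i = 27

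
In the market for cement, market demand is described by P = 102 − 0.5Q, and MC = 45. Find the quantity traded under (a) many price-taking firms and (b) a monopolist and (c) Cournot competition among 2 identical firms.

Competitive firms price at marginal cost: P = 45, giving Q = 114.
The monopolist equates marginal revenue to marginal cost: 102 − Q = 45, so Q = 57. From demand, P = 73.5.
In a 2-firm Cournot equilibrium, symmetry and the first-order condition give q = (102 − 45)/(1.5) = 38. So Q = 76 and P = 64.

Competition: Q = 114; Monopoly: Q = 57; Cournot: Q = 76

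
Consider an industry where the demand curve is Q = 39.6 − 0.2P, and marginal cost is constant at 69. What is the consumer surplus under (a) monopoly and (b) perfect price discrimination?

Monopoly: CS = 416.025; Perfect PD: CS = 0

Inverting demand: P = 198 − 5Q.
A monopolist chooses Q where MR = MC. MR = 198 − 10Q; setting this equal to 69 gives Q = 12.9 and P = 133.5.
CS = ½·(198 − 133.5)·12.9 = 416.025.
With perfect price discrimination, output is the efficient level Q = 25.8 (where demand meets MC), but every buyer pays their willingness to pay: CS = 0 and PS = total surplus.
CS = 0.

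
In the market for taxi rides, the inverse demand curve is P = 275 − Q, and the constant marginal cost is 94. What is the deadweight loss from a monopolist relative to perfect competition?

DWL = 4095.125

Under competition P = MC = 94, so Q = (275 − 94)/1 = 181.
A monopolist chooses Q where MR = MC. MR = 275 − 2Q; setting this equal to 94 gives Q = 90.5 and P = 184.5.
DWL is the triangle between Q = 90.5 and Q = 181: ½·(181 − 90.5)·(184.5 − 94) = 4095.125.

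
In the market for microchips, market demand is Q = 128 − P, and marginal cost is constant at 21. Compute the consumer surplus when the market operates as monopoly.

Inverting demand: P = 128 − Q.
Monopoly sets MR = MC: 128 − 2Q = 21 ⇒ Q = 53.5, P = 128 − 53.5 = 74.5.
CS = ½·(128 − 74.5)·53.5 = 1431.125.

CS = 1431.125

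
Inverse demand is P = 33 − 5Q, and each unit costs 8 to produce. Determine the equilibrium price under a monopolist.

P = 20.5

The monopolist equates marginal revenue to marginal cost: 33 − 10Q = 8, so Q = 2.5. From demand, P = 20.5.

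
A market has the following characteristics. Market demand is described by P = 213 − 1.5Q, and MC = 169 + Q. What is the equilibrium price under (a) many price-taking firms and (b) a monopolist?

Under competition P = MC: 213 − 1.5Q = 169 + Q ⇒ Q = 17.6, P = 186.6.
Monopoly sets MR = MC: 213 − 3Q = 169 + Q ⇒ Q = 11, P = 213 − 1.5·11 = 196.5.

Competition: P = 186.6; Monopoly: P = 196.5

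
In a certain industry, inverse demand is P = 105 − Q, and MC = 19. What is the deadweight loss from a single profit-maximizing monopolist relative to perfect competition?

DWL = 924.5

Under competition P = MC = 19, so Q = (105 − 19)/1 = 86.
The monopolist equates marginal revenue to marginal cost: 105 − 2Q = 19, so Q = 43. From demand, P = 62.
DWL is the triangle between Q = 43 and Q = 86: ½·(86 − 43)·(62 − 19) = 924.5.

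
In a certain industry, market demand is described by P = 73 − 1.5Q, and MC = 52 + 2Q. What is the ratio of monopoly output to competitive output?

Monopoly sets MR = MC: 73 − 3Q = 52 + 2Q ⇒ Q = 4.2, P = 73 − 1.5·4.2 = 66.7.
Under competition P = MC: 73 − 1.5Q = 52 + 2Q ⇒ Q = 6, P = 64.
Ratio Q_m/Q_c = 4.2/6 = 0.7.

Q_m/Q_c = 0.7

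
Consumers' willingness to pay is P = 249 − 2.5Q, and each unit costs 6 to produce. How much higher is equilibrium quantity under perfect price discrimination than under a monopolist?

Equilibrium quantity rises by 48.6

A monopolist chooses Q where MR = MC. MR = 249 − 5Q; setting this equal to 6 gives Q = 48.6 and P = 127.5.
A perfectly discriminating monopolist sells every unit with P(Q) ≥ MC(Q), so output equals the competitive quantity Q = 97.2. Each buyer pays their reservation price, so CS = 0 and the firm captures all surplus.
Change in equilibrium quantity: 97.2 − 48.6 = 48.6.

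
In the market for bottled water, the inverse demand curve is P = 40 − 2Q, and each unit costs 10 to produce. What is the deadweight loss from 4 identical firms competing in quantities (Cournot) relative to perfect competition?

DWL = 9

Competitive firms price at marginal cost: P = 10, giving Q = 15.
In a 4-firm Cournot equilibrium, symmetry and the first-order condition give q = (40 − 10)/(10) = 3. So Q = 12 and P = 16.
DWL is the triangle between Q = 12 and Q = 15: ½·(15 − 12)·(16 − 10) = 9.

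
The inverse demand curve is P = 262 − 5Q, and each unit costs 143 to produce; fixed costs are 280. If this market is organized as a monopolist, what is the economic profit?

Profit = 428.05

A monopolist chooses Q where MR = MC. MR = 262 − 10Q; setting this equal to 143 gives Q = 11.9 and P = 202.5.
Profit = (202.5 − 143)·11.9 − 280 = 428.05.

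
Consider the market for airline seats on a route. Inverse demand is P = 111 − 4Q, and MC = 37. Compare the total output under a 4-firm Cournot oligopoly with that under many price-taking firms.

Cournot with 4 identical firms: the symmetric best-response condition is 111 − 20q = 37. Each firm produces q = 3.7, total output Q = 14.8, price P = 51.8.
Under competition P = MC = 37, so Q = (111 − 37)/4 = 18.5.

Cournot: Q = 14.8; Competition: Q = 18.5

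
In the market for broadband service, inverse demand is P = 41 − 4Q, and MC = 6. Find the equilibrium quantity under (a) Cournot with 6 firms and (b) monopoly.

Cournot: Q = 7.5; Monopoly: Q = 4.375

In a 6-firm Cournot equilibrium, symmetry and the first-order condition give q = (41 − 6)/(28) = 1.25. So Q = 7.5 and P = 11.
Monopoly sets MR = MC: 41 − 8Q = 6 ⇒ Q = 4.375, P = 41 − 4·4.375 = 23.5.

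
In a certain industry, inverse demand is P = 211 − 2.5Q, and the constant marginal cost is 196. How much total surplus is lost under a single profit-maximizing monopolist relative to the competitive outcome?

DWL = 11.25

Competitive firms price at marginal cost: P = 196, giving Q = 6.
Monopoly sets MR = MC: 211 − 5Q = 196 ⇒ Q = 3, P = 211 − 2.5·3 = 203.5.
DWL is the triangle between Q = 3 and Q = 6: ½·(6 − 3)·(203.5 − 196) = 11.25.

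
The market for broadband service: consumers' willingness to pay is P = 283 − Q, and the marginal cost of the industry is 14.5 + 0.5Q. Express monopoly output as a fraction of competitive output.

Q_m/Q_c = 0.6

The monopolist equates marginal revenue to marginal cost: 283 − 2Q = 14.5 + 0.5Q, so Q = 107.4. From demand, P = 175.6.
Under competition P = MC: 283 − Q = 14.5 + 0.5Q ⇒ Q = 179, P = 104.
Ratio Q_m/Q_c = 107.4/179 = 0.6.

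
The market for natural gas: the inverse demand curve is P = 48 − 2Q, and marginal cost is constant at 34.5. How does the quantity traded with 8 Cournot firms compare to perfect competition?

In a 8-firm Cournot equilibrium, symmetry and the first-order condition give q = (48 − 34.5)/(18) = 0.75. So Q = 6 and P = 36.
Under competition P = MC = 34.5, so Q = (48 − 34.5)/2 = 6.75.

Cournot: Q = 6; Competition: Q = 6.75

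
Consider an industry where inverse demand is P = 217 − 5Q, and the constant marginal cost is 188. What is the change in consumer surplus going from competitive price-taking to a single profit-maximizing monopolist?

Consumer surplus falls by 63.075

Under competition P = MC = 188, so Q = (217 − 188)/5 = 5.8.
CS = ½·(217 − 188)·5.8 = 84.1.
A monopolist chooses Q where MR = MC. MR = 217 − 10Q; setting this equal to 188 gives Q = 2.9 and P = 202.5.
CS = ½·(217 − 202.5)·2.9 = 21.025.
Change in consumer surplus: 21.025 − 84.1 = −63.075.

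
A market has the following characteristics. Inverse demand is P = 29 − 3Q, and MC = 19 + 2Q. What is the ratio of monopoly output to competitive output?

Q_m/Q_c = 0.625

A monopolist chooses Q where MR = MC. MR = 29 − 6Q; setting this equal to 19 + 2Q gives Q = 1.25 and P = 25.25.
Competitive equilibrium sets price equal to marginal cost: 29 − 3Q = 19 + 2Q, so Q = 2 and P = 23.
Ratio Q_m/Q_c = 1.25/2 = 0.625.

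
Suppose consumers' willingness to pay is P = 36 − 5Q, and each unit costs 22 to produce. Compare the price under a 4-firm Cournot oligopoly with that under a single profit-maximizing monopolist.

Cournot: P = 24.8; Monopoly: P = 29

With 4 symmetric Cournot firms, each firm's FOC gives 36 − 25q = 22, so q = 0.56, Q = 4·0.56 = 2.24, and P = 24.8.
The monopolist equates marginal revenue to marginal cost: 36 − 10Q = 22, so Q = 1.4. From demand, P = 29.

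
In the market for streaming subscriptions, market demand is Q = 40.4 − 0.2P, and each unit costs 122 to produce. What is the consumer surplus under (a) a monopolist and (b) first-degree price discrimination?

Inverting demand: P = 202 − 5Q.
Monopoly sets MR = MC: 202 − 10Q = 122 ⇒ Q = 8, P = 202 − 5·8 = 162.
CS = ½·(202 − 162)·8 = 160.
With perfect price discrimination, output is the efficient level Q = 16 (where demand meets MC), but every buyer pays their willingness to pay: CS = 0 and PS = total surplus.
CS = 0.

Monopoly: CS = 160; Perfect PD: CS = 0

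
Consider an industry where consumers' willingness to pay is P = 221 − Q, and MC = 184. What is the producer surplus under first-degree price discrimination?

A perfectly discriminating monopolist sells every unit with P(Q) ≥ MC(Q), so output equals the competitive quantity Q = 37. Each buyer pays their reservation price, so CS = 0 and the firm captures all surplus.
PS = ½·(221 − 184)·37 = 684.5.

PS = 684.5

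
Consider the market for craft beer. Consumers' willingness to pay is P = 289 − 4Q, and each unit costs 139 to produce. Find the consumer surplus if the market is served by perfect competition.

Under competition P = MC = 139, so Q = (289 − 139)/4 = 37.5.
CS = ½·(289 − 139)·37.5 = 2812.5.

CS = 2812.5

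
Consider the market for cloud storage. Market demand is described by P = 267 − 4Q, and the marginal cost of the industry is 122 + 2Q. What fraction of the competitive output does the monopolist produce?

A monopolist chooses Q where MR = MC. MR = 267 − 8Q; setting this equal to 122 + 2Q gives Q = 14.5 and P = 209.
Competitive equilibrium sets price equal to marginal cost: 267 − 4Q = 122 + 2Q, so Q = 145/6 and P = 511/3.
Ratio Q_m/Q_c = 14.5/(145/6) = 0.6.

Q_m/Q_c = 0.6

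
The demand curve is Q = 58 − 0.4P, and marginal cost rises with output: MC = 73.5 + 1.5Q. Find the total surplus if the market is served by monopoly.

Inverting demand: P = 145 − 2.5Q.
The monopolist equates marginal revenue to marginal cost: 145 − 5Q = 73.5 + 1.5Q, so Q = 11. From demand, P = 117.5.
CS = ½·(145 − 117.5)·11 = 151.25; PS = (117.5·11 − 73.5·11 − ½·1.5·11²) = 393.25; TS = 544.5.

TS = 544.5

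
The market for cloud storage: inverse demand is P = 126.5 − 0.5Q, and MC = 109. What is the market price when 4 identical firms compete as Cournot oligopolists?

In a 4-firm Cournot equilibrium, symmetry and the first-order condition give q = (126.5 − 109)/(2.5) = 7. So Q = 28 and P = 112.5.

P = 112.5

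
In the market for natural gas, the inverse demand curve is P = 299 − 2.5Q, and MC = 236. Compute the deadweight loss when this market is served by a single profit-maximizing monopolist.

DWL = 198.45

Competitive firms price at marginal cost: P = 236, giving Q = 25.2.
Monopoly sets MR = MC: 299 − 5Q = 236 ⇒ Q = 12.6, P = 299 − 2.5·12.6 = 267.5.
DWL is the triangle between Q = 12.6 and Q = 25.2: ½·(25.2 − 12.6)·(267.5 − 236) = 198.45.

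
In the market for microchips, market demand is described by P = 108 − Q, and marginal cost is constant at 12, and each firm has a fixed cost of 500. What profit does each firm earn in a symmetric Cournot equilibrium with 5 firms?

With 5 symmetric Cournot firms, each firm's FOC gives 108 − 6q = 12, so q = 16, Q = 5·16 = 80, and P = 28.
Each firm's profit = (28 − 12)·16 − 500 = −244.

π_i = −244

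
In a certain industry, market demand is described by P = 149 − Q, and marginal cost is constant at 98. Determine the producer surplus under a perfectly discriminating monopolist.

PS = 1300.5

A perfectly discriminating monopolist sells every unit with P(Q) ≥ MC(Q), so output equals the competitive quantity Q = 51. Each buyer pays their reservation price, so CS = 0 and the firm captures all surplus.
PS = ½·(149 − 98)·51 = 1300.5.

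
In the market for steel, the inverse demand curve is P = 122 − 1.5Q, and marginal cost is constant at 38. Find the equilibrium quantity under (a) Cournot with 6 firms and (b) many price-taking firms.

Cournot with 6 identical firms: the symmetric best-response condition is 122 − 10.5q = 38. Each firm produces q = 8, total output Q = 48, price P = 50.
Competitive firms price at marginal cost: P = 38, giving Q = 56.

Cournot: Q = 48; Competition: Q = 56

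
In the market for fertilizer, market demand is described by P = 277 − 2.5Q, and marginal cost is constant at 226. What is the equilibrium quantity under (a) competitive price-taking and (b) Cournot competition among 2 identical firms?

Under competition P = MC = 226, so Q = (277 − 226)/2.5 = 20.4.
Cournot with 2 identical firms: the symmetric best-response condition is 277 − 7.5q = 226. Each firm produces q = 6.8, total output Q = 13.6, price P = 243.

Competition: Q = 20.4; Cournot: Q = 13.6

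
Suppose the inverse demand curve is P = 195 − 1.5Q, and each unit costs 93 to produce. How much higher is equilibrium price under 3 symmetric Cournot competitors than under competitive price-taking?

Equilibrium price rises by 25.5

Perfect competition: P = MC = 93, so 195 − 1.5Q = 93 and Q = 68.
Cournot with 3 identical firms: the symmetric best-response condition is 195 − 6q = 93. Each firm produces q = 17, total output Q = 51, price P = 118.5.
Change in equilibrium price: 118.5 − 93 = 25.5.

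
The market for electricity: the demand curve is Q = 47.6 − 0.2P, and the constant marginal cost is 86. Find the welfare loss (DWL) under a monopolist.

DWL = 577.6

Inverting demand: P = 238 − 5Q.
Competitive firms price at marginal cost: P = 86, giving Q = 30.4.
The monopolist equates marginal revenue to marginal cost: 238 − 10Q = 86, so Q = 15.2. From demand, P = 162.
DWL is the triangle between Q = 15.2 and Q = 30.4: ½·(30.4 − 15.2)·(162 − 86) = 577.6.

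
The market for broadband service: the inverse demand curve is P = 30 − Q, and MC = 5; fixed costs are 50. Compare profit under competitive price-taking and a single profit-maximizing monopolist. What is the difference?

Profit rises by 156.25

Under competition P = MC = 5, so Q = (30 − 5)/1 = 25.
Profit = (5 − 5)·25 − 50 = −50.
A monopolist chooses Q where MR = MC. MR = 30 − 2Q; setting this equal to 5 gives Q = 12.5 and P = 17.5.
Profit = (17.5 − 5)·12.5 − 50 = 106.25.
Change in profit: 106.25 − −50 = 156.25.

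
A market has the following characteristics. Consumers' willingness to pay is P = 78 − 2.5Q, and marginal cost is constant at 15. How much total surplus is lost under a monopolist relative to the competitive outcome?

DWL = 198.45

Perfect competition: P = MC = 15, so 78 − 2.5Q = 15 and Q = 25.2.
Monopoly sets MR = MC: 78 − 5Q = 15 ⇒ Q = 12.6, P = 78 − 2.5·12.6 = 46.5.
DWL is the triangle between Q = 12.6 and Q = 25.2: ½·(25.2 − 12.6)·(46.5 − 15) = 198.45.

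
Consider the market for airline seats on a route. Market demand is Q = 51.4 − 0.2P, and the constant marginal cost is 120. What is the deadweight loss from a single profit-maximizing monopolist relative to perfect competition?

DWL = 469.225

Inverting demand: P = 257 − 5Q.
Competitive firms price at marginal cost: P = 120, giving Q = 27.4.
Monopoly sets MR = MC: 257 − 10Q = 120 ⇒ Q = 13.7, P = 257 − 5·13.7 = 188.5.
DWL is the triangle between Q = 13.7 and Q = 27.4: ½·(27.4 − 13.7)·(188.5 − 120) = 469.225.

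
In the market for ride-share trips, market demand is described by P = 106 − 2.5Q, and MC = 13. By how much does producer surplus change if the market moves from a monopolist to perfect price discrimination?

Producer surplus rises by 864.9

Monopoly sets MR = MC: 106 − 5Q = 13 ⇒ Q = 18.6, P = 106 − 2.5·18.6 = 59.5.
PS = (59.5 − 13)·18.6 = 864.9.
With perfect price discrimination, output is the efficient level Q = 37.2 (where demand meets MC), but every buyer pays their willingness to pay: CS = 0 and PS = total surplus.
PS = ½·(106 − 13)·37.2 = 1729.8.
Change in producer surplus: 1729.8 − 864.9 = 864.9.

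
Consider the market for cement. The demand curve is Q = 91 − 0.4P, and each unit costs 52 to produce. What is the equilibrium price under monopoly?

P = 139.75

Inverting demand: P = 227.5 − 2.5Q.
Monopoly sets MR = MC: 227.5 − 5Q = 52 ⇒ Q = 35.1, P = 227.5 − 2.5·35.1 = 139.75.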